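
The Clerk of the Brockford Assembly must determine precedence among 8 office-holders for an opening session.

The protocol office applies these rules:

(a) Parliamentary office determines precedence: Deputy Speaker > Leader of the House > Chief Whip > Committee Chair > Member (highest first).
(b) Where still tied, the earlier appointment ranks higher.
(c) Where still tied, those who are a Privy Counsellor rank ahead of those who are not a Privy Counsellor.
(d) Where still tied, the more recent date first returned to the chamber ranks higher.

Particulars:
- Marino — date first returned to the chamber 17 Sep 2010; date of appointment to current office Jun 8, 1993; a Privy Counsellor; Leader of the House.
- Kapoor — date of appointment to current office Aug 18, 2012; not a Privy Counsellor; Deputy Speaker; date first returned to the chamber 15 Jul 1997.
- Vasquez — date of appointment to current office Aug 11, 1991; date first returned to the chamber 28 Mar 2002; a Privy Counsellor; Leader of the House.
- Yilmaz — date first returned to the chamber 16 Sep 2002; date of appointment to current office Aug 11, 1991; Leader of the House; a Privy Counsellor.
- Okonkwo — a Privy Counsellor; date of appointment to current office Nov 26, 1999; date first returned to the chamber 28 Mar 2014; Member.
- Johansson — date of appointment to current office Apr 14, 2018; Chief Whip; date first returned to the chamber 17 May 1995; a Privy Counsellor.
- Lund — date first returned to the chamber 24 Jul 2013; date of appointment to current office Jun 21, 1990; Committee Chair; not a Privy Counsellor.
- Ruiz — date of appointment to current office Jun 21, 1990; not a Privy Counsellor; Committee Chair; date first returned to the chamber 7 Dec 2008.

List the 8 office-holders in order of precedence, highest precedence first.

Kapoor, Yilmaz, Vasquez, Marino, Johansson, Lund, Ruiz, Okonkwo

By parliamentary office: Kapoor (Deputy Speaker); then Yilmaz, Vasquez and Marino (Leader of the House); then Johansson (Chief Whip); then Lund and Ruiz (Committee Chair); then Okonkwo (Member).
Among Yilmaz, Vasquez and Marino, by date of appointment to current office (earlier first): Yilmaz and Vasquez (Aug 11, 1991) before Marino (Jun 8, 1993).
Yilmaz and Vasquez are each a Privy Counsellor, so the next rule applies.
Among Yilmaz and Vasquez, by date first returned to the chamber (later first): Yilmaz (16 Sep 2002) before Vasquez (28 Mar 2002).
Lund and Ruiz both have date of appointment to current office Jun 21, 1990, so the next rule applies.
Lund and Ruiz are each not a Privy Counsellor, so the next rule applies.
Among Lund and Ruiz, by date first returned to the chamber (later first): Lund (24 Jul 2013) before Ruiz (7 Dec 2008).
Full order: Kapoor, Yilmaz, Vasquez, Marino, Johansson, Lund, Ruiz, Okonkwo.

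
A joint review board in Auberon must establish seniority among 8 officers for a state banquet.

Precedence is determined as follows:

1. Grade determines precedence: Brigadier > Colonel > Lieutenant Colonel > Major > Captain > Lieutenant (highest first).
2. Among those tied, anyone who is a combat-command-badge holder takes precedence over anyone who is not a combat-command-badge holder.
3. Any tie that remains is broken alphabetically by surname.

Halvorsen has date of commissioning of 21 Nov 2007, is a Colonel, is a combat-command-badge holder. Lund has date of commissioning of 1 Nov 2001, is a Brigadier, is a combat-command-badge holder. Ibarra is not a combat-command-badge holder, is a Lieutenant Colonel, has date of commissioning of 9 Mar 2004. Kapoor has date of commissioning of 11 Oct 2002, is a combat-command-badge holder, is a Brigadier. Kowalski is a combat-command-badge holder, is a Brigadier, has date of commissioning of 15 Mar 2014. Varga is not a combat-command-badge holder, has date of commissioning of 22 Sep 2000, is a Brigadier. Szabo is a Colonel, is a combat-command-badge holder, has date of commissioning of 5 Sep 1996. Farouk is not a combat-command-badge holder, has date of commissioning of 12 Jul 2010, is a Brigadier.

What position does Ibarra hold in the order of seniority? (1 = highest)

By grade: Kapoor, Kowalski, Lund, Farouk and Varga (Brigadier); then Halvorsen and Szabo (Colonel); then Ibarra (Lieutenant Colonel).
Among Kapoor, Kowalski, Lund, Farouk and Varga, a combat-command-badge holder before not a combat-command-badge holder: Kapoor, Kowalski and Lund (a combat-command-badge holder) before Farouk and Varga (not a combat-command-badge holder).
Among Kapoor, Kowalski and Lund, alphabetically by surname: Kapoor before Kowalski before Lund.
Among Farouk and Varga, alphabetically by surname: Farouk before Varga.
Halvorsen and Szabo are each a combat-command-badge holder, so the next rule applies.
Among Halvorsen and Szabo, alphabetically by surname: Halvorsen before Szabo.
Order: Kapoor, Kowalski, Lund, Farouk, Varga, Halvorsen, Szabo, Ibarra. So position 8.

8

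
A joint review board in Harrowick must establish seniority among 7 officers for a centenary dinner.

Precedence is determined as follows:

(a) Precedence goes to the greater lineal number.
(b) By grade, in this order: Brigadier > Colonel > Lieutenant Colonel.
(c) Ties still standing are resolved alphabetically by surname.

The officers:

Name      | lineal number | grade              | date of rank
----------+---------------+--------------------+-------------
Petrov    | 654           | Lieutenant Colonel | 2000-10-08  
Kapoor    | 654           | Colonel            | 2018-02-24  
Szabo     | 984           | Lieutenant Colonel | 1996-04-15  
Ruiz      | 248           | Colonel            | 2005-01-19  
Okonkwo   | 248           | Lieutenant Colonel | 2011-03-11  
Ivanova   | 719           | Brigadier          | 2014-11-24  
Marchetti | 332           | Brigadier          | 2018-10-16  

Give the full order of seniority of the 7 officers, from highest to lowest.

Szabo, Ivanova, Kapoor, Petrov, Marchetti, Ruiz, Okonkwo

By lineal number (higher first): Szabo (984); then Ivanova (719); then Kapoor and Petrov (both 654); then Marchetti (332); then Ruiz and Okonkwo (both 248).
Among Kapoor and Petrov, by grade: Kapoor (Colonel) before Petrov (Lieutenant Colonel).
Among Ruiz and Okonkwo, by grade: Ruiz (Colonel) before Okonkwo (Lieutenant Colonel).
Full order: Szabo, Ivanova, Kapoor, Petrov, Marchetti, Ruiz, Okonkwo.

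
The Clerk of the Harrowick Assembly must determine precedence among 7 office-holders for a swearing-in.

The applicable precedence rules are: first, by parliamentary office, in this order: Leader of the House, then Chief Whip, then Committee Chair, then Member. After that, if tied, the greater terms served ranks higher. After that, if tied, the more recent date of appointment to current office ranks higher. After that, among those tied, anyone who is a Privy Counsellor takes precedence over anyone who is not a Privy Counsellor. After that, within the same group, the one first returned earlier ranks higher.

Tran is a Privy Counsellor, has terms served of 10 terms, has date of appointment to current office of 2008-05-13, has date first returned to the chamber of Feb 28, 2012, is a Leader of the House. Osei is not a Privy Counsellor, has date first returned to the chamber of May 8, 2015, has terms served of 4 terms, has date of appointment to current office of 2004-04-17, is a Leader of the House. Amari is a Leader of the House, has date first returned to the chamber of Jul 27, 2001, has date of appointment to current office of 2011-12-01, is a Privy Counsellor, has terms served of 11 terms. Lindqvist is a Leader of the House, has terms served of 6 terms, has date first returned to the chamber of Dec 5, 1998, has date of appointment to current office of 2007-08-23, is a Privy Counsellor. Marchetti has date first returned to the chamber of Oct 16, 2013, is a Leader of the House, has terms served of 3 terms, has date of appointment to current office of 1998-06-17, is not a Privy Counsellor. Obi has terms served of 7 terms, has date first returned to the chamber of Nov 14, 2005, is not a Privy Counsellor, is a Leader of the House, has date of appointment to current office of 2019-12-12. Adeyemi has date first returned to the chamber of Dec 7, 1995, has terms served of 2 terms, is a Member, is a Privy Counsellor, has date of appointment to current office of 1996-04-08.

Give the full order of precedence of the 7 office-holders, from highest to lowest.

By parliamentary office: Amari, Tran, Obi, Lindqvist, Osei and Marchetti (Leader of the House); then Adeyemi (Member).
Among Amari, Tran, Obi, Lindqvist, Osei and Marchetti, by terms served (higher first): Amari (11 terms) before Tran (10 terms) before Obi (7 terms) before Lindqvist (6 terms) before Osei (4 terms) before Marchetti (3 terms).
Full order: Amari, Tran, Obi, Lindqvist, Osei, Marchetti, Adeyemi.

Amari, Tran, Obi, Lindqvist, Osei, Marchetti, Adeyemi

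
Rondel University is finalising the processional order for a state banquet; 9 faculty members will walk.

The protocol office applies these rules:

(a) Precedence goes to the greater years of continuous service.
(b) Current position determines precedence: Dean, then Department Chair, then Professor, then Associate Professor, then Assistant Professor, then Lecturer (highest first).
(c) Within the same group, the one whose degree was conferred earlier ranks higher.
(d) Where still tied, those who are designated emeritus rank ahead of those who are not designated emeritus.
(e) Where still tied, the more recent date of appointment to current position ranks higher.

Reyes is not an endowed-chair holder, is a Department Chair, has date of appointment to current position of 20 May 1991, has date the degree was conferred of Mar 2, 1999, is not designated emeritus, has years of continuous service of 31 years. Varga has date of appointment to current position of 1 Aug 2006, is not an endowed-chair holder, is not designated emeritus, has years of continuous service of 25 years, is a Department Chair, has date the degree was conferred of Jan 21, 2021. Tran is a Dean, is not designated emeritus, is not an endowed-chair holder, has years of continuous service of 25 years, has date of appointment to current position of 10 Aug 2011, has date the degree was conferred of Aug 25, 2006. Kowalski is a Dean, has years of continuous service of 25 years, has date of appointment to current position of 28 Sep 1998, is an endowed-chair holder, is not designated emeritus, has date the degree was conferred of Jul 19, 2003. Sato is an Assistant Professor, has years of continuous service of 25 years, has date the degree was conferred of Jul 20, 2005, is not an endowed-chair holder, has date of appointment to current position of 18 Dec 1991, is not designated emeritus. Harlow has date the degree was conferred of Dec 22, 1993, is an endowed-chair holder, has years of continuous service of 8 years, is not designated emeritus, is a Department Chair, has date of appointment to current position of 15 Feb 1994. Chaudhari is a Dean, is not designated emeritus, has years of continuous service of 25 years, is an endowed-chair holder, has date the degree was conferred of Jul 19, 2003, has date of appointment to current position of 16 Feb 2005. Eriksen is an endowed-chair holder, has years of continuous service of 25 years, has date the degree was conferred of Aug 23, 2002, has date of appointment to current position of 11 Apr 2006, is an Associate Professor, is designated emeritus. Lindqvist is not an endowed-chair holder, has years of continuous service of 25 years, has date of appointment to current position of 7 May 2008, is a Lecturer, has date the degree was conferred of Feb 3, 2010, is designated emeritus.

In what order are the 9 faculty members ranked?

Reyes, Chaudhari, Kowalski, Tran, Varga, Eriksen, Sato, Lindqvist, Harlow

By years of continuous service (higher first): Reyes (31 years); then Chaudhari, Kowalski, Tran, Varga, Eriksen, Sato and Lindqvist (each 25 years); then Harlow (8 years).
Among Chaudhari, Kowalski, Tran, Varga, Eriksen, Sato and Lindqvist, by current position: Chaudhari, Kowalski and Tran (Dean) before Varga (Department Chair) before Eriksen (Associate Professor) before Sato (Assistant Professor) before Lindqvist (Lecturer).
Among Chaudhari, Kowalski and Tran, by date the degree was conferred (earlier first): Chaudhari and Kowalski (Jul 19, 2003) before Tran (Aug 25, 2006).
Chaudhari and Kowalski are each not designated emeritus, so the next rule applies.
Among Chaudhari and Kowalski, by date of appointment to current position (later first): Chaudhari (16 Feb 2005) before Kowalski (28 Sep 1998).
Full order: Reyes, Chaudhari, Kowalski, Tran, Varga, Eriksen, Sato, Lindqvist, Harlow.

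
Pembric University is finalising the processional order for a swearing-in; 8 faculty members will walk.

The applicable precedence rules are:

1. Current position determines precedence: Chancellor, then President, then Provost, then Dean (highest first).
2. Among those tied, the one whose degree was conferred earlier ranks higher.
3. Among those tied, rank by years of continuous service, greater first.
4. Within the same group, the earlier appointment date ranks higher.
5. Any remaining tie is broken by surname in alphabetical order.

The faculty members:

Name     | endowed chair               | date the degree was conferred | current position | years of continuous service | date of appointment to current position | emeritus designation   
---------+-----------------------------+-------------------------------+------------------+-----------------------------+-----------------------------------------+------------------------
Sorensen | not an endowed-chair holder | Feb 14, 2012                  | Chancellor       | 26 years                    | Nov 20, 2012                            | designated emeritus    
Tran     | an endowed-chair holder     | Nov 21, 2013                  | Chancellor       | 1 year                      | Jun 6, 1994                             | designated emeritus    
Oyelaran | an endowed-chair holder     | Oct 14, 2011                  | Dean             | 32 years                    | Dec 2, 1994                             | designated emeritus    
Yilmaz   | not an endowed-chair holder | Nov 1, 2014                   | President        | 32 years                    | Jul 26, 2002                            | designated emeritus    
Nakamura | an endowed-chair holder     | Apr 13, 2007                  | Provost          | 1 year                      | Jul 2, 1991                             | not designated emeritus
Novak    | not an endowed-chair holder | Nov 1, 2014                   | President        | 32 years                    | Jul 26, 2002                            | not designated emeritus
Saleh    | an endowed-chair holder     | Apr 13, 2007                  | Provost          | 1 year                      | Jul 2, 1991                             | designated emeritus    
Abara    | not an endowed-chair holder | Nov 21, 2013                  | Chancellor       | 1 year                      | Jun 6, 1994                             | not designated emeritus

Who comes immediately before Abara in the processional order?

Sorensen

By current position: Sorensen, Abara and Tran (Chancellor); then Novak and Yilmaz (President); then Nakamura and Saleh (Provost); then Oyelaran (Dean).
Among Sorensen, Abara and Tran, by date the degree was conferred (earlier first): Sorensen (Feb 14, 2012) before Abara and Tran (Nov 21, 2013).
Abara and Tran both have years of continuous service 1 year, so the next rule applies.
Abara and Tran both have date of appointment to current position Jun 6, 1994, so the next rule applies.
Among Abara and Tran, alphabetically by surname: Abara before Tran.
Novak and Yilmaz both have date the degree was conferred Nov 1, 2014, so the next rule applies.
Novak and Yilmaz both have years of continuous service 32 years, so the next rule applies.
Novak and Yilmaz both have date of appointment to current position Jul 26, 2002, so the next rule applies.
Among Novak and Yilmaz, alphabetically by surname: Novak before Yilmaz.
Nakamura and Saleh both have date the degree was conferred Apr 13, 2007, so the next rule applies.
Nakamura and Saleh both have years of continuous service 1 year, so the next rule applies.
Nakamura and Saleh both have date of appointment to current position Jul 2, 1991, so the next rule applies.
Among Nakamura and Saleh, alphabetically by surname: Nakamura before Saleh.
Order: Sorensen, Abara, Tran, Novak, Yilmaz, Nakamura, Saleh, Oyelaran.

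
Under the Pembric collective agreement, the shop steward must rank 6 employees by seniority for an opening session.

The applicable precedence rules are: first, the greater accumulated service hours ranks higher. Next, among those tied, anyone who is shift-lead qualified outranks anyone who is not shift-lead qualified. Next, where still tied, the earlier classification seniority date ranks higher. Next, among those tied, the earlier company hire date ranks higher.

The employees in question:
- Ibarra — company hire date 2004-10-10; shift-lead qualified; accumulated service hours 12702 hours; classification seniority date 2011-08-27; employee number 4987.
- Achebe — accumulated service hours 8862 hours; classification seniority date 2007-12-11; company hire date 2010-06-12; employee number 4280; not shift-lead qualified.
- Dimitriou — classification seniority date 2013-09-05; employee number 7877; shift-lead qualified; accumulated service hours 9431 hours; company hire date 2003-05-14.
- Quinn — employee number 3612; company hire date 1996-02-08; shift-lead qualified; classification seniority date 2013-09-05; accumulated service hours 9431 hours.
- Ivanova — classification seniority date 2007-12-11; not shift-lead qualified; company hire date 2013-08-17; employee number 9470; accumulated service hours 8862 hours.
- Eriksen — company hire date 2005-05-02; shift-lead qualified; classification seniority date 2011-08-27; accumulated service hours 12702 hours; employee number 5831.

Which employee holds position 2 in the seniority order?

By accumulated service hours (higher first): Ibarra and Eriksen (both 12702 hours); then Quinn and Dimitriou (both 9431 hours); then Achebe and Ivanova (both 8862 hours).
Ibarra and Eriksen are each shift-lead qualified, so the next rule applies.
Ibarra and Eriksen both have classification seniority date 2011-08-27, so the next rule applies.
Among Ibarra and Eriksen, by company hire date (earlier first): Ibarra (2004-10-10) before Eriksen (2005-05-02).
Quinn and Dimitriou are each shift-lead qualified, so the next rule applies.
Quinn and Dimitriou both have classification seniority date 2013-09-05, so the next rule applies.
Among Quinn and Dimitriou, by company hire date (earlier first): Quinn (1996-02-08) before Dimitriou (2003-05-14).
Achebe and Ivanova are each not shift-lead qualified, so the next rule applies.
Achebe and Ivanova both have classification seniority date 2007-12-11, so the next rule applies.
Among Achebe and Ivanova, by company hire date (earlier first): Achebe (2010-06-12) before Ivanova (2013-08-17).
Order: Ibarra, Eriksen, Quinn, Dimitriou, Achebe, Ivanova.

Eriksen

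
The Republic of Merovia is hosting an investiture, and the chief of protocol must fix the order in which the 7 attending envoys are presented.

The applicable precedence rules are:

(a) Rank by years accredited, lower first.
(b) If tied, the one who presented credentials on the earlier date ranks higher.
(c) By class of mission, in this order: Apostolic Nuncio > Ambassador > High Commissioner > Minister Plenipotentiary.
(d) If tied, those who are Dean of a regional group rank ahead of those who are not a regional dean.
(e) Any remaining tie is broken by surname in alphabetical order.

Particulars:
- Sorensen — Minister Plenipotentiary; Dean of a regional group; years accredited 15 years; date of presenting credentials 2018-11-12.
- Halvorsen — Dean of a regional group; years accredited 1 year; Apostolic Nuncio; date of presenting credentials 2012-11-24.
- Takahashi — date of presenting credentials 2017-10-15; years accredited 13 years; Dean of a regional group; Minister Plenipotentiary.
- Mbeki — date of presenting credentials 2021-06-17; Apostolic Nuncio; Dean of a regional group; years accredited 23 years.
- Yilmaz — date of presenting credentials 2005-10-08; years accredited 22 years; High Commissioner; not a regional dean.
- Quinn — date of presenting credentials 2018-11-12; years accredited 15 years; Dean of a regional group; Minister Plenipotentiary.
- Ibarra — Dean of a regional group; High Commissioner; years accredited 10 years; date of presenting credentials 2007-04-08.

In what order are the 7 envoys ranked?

Halvorsen, Ibarra, Takahashi, Quinn, Sorensen, Yilmaz, Mbeki

By years accredited (lower first): Halvorsen (1 year); then Ibarra (10 years); then Takahashi (13 years); then Quinn and Sorensen (both 15 years); then Yilmaz (22 years); then Mbeki (23 years).
Quinn and Sorensen both have date of presenting credentials 2018-11-12, so the next rule applies.
Quinn and Sorensen are each Minister Plenipotentiary, so the next rule applies.
Quinn and Sorensen are each Dean of a regional group, so the next rule applies.
Among Quinn and Sorensen, alphabetically by surname: Quinn before Sorensen.
Full order: Halvorsen, Ibarra, Takahashi, Quinn, Sorensen, Yilmaz, Mbeki.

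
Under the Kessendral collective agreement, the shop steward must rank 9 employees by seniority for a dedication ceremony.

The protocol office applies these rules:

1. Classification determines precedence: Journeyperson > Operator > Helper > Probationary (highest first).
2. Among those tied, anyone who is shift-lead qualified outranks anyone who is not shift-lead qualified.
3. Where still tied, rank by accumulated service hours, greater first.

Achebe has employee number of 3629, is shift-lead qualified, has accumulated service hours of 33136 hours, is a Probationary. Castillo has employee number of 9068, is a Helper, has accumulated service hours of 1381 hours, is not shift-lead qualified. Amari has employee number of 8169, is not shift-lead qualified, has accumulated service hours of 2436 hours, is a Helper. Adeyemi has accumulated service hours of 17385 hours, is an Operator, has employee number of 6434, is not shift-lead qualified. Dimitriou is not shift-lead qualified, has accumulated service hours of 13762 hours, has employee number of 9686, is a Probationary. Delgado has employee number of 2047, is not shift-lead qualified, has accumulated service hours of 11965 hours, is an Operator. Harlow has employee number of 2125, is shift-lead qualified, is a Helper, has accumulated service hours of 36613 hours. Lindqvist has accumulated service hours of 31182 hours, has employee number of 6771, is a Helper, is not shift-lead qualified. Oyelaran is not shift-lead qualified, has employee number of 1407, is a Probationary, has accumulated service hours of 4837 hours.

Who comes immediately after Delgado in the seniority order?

Harlow

By classification: Adeyemi and Delgado (Operator); then Harlow, Lindqvist, Amari and Castillo (Helper); then Achebe, Dimitriou and Oyelaran (Probationary).
Adeyemi and Delgado are each not shift-lead qualified, so the next rule applies.
Among Adeyemi and Delgado, by accumulated service hours (higher first): Adeyemi (17385 hours) before Delgado (11965 hours).
Among Harlow, Lindqvist, Amari and Castillo, shift-lead qualified before not shift-lead qualified: Harlow (shift-lead qualified) before Lindqvist, Amari and Castillo (not shift-lead qualified).
Among Lindqvist, Amari and Castillo, by accumulated service hours (higher first): Lindqvist (31182 hours) before Amari (2436 hours) before Castillo (1381 hours).
Among Achebe, Dimitriou and Oyelaran, shift-lead qualified before not shift-lead qualified: Achebe (shift-lead qualified) before Dimitriou and Oyelaran (not shift-lead qualified).
Among Dimitriou and Oyelaran, by accumulated service hours (higher first): Dimitriou (13762 hours) before Oyelaran (4837 hours).
Order: Adeyemi, Delgado, Harlow, Lindqvist, Amari, Castillo, Achebe, Dimitriou, Oyelaran.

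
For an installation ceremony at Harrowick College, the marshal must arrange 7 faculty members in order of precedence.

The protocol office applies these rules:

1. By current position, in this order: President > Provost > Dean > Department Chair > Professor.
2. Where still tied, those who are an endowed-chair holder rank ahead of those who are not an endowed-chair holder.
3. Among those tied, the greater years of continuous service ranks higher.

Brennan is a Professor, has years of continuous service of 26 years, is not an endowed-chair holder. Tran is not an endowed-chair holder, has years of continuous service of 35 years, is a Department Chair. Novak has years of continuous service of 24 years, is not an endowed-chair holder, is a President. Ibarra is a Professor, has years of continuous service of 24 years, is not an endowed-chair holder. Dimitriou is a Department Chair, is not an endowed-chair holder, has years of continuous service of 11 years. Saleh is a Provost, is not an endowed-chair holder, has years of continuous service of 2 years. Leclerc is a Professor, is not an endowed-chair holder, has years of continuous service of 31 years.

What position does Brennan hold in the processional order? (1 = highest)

6

By current position: Novak (President); then Saleh (Provost); then Tran and Dimitriou (Department Chair); then Leclerc, Brennan and Ibarra (Professor).
Tran and Dimitriou are each not an endowed-chair holder, so the next rule applies.
Among Tran and Dimitriou, by years of continuous service (higher first): Tran (35 years) before Dimitriou (11 years).
Leclerc, Brennan and Ibarra are each not an endowed-chair holder, so the next rule applies.
Among Leclerc, Brennan and Ibarra, by years of continuous service (higher first): Leclerc (31 years) before Brennan (26 years) before Ibarra (24 years).
Order: Novak, Saleh, Tran, Dimitriou, Leclerc, Brennan, Ibarra. So position 6.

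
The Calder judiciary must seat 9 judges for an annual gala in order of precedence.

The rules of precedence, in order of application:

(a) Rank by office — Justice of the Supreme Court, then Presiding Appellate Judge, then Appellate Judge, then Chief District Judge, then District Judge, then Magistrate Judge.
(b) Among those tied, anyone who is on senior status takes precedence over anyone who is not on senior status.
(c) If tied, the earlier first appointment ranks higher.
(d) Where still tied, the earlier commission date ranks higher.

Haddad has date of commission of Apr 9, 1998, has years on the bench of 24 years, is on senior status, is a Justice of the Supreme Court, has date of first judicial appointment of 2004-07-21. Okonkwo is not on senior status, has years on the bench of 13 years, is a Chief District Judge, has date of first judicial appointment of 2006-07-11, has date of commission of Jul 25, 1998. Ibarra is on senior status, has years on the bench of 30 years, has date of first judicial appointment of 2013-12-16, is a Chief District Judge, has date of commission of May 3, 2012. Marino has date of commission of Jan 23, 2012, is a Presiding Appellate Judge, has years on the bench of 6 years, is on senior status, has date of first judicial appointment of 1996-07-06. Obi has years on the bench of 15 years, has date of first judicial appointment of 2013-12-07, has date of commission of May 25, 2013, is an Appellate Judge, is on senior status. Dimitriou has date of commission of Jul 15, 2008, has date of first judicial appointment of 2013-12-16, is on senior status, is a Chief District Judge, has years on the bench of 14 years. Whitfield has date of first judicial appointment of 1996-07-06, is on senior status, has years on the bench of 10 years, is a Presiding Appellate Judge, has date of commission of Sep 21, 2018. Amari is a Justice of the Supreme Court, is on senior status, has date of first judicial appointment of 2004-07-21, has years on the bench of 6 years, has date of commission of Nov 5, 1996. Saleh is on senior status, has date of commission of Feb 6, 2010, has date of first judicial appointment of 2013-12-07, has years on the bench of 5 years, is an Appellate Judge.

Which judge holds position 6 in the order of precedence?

By office: Amari and Haddad (Justice of the Supreme Court); then Marino and Whitfield (Presiding Appellate Judge); then Saleh and Obi (Appellate Judge); then Dimitriou, Ibarra and Okonkwo (Chief District Judge).
Amari and Haddad are each on senior status, so the next rule applies.
Amari and Haddad both have date of first judicial appointment 2004-07-21, so the next rule applies.
Among Amari and Haddad, by date of commission (earlier first): Amari (Nov 5, 1996) before Haddad (Apr 9, 1998).
Marino and Whitfield are each on senior status, so the next rule applies.
Marino and Whitfield both have date of first judicial appointment 1996-07-06, so the next rule applies.
Among Marino and Whitfield, by date of commission (earlier first): Marino (Jan 23, 2012) before Whitfield (Sep 21, 2018).
Saleh and Obi are each on senior status, so the next rule applies.
Saleh and Obi both have date of first judicial appointment 2013-12-07, so the next rule applies.
Among Saleh and Obi, by date of commission (earlier first): Saleh (Feb 6, 2010) before Obi (May 25, 2013).
Among Dimitriou, Ibarra and Okonkwo, on senior status before not on senior status: Dimitriou and Ibarra (on senior status) before Okonkwo (not on senior status).
Dimitriou and Ibarra both have date of first judicial appointment 2013-12-16, so the next rule applies.
Among Dimitriou and Ibarra, by date of commission (earlier first): Dimitriou (Jul 15, 2008) before Ibarra (May 3, 2012).
Order: Amari, Haddad, Marino, Whitfield, Saleh, Obi, Dimitriou, Ibarra, Okonkwo.

Obi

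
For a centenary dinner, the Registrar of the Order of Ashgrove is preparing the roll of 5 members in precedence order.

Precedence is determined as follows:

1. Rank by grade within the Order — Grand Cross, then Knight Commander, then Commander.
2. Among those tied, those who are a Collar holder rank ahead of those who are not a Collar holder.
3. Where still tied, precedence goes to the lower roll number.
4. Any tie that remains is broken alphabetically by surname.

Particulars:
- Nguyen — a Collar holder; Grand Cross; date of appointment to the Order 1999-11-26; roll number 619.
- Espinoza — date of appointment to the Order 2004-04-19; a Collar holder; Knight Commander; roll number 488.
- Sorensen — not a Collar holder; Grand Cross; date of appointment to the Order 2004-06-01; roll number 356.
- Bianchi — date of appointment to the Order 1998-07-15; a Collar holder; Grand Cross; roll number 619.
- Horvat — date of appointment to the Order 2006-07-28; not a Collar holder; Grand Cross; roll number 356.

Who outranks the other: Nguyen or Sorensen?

By grade within the Order: Bianchi, Nguyen, Horvat and Sorensen (Grand Cross); then Espinoza (Knight Commander).
Among Bianchi, Nguyen, Horvat and Sorensen, a Collar holder before not a Collar holder: Bianchi and Nguyen (a Collar holder) before Horvat and Sorensen (not a Collar holder).
Bianchi and Nguyen both have roll number 619, so the next rule applies.
Among Bianchi and Nguyen, alphabetically by surname: Bianchi before Nguyen.
Horvat and Sorensen both have roll number 356, so the next rule applies.
Among Horvat and Sorensen, alphabetically by surname: Horvat before Sorensen.
So Nguyen takes precedence.

Nguyen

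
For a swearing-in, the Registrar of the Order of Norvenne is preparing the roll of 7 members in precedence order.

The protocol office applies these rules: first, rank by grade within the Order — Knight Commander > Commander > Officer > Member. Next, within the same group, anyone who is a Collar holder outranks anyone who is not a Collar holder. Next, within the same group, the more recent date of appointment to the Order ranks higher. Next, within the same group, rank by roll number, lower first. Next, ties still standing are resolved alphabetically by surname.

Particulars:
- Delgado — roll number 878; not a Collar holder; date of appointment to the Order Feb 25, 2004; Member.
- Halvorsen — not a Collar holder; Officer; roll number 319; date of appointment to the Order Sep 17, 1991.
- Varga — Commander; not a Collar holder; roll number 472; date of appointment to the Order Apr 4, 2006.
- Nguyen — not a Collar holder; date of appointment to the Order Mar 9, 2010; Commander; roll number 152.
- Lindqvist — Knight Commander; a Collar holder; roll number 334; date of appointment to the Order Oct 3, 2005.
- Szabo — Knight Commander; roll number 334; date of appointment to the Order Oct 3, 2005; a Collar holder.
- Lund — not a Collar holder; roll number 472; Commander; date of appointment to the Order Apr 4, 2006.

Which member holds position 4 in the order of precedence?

Lund

By grade within the Order: Lindqvist and Szabo (Knight Commander); then Nguyen, Lund and Varga (Commander); then Halvorsen (Officer); then Delgado (Member).
Lindqvist and Szabo are each a Collar holder, so the next rule applies.
Lindqvist and Szabo both have date of appointment to the Order Oct 3, 2005, so the next rule applies.
Lindqvist and Szabo both have roll number 334, so the next rule applies.
Among Lindqvist and Szabo, alphabetically by surname: Lindqvist before Szabo.
Nguyen, Lund and Varga are each not a Collar holder, so the next rule applies.
Among Nguyen, Lund and Varga, by date of appointment to the Order (later first): Nguyen (Mar 9, 2010) before Lund and Varga (Apr 4, 2006).
Lund and Varga both have roll number 472, so the next rule applies.
Among Lund and Varga, alphabetically by surname: Lund before Varga.
Order: Lindqvist, Szabo, Nguyen, Lund, Varga, Halvorsen, Delgado.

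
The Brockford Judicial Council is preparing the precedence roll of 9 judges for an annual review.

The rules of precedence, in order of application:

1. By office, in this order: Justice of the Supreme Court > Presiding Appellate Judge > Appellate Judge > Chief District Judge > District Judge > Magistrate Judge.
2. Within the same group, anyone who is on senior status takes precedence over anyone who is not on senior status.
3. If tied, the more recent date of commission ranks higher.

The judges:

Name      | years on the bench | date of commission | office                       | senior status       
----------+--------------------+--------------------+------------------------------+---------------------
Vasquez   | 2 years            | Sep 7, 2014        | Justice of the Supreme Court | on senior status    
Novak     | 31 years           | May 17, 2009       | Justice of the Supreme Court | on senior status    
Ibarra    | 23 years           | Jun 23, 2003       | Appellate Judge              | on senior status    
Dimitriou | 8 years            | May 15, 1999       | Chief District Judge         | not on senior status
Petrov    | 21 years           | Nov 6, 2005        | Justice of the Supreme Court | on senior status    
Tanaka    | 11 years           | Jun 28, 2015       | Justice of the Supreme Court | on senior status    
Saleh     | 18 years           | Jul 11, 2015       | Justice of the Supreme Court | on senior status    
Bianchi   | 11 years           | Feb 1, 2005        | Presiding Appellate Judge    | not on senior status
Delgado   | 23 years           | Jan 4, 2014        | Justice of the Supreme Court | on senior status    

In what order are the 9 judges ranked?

Saleh, Tanaka, Vasquez, Delgado, Novak, Petrov, Bianchi, Ibarra, Dimitriou

By office: Saleh, Tanaka, Vasquez, Delgado, Novak and Petrov (Justice of the Supreme Court); then Bianchi (Presiding Appellate Judge); then Ibarra (Appellate Judge); then Dimitriou (Chief District Judge).
Saleh, Tanaka, Vasquez, Delgado, Novak and Petrov are each on senior status, so the next rule applies.
Among Saleh, Tanaka, Vasquez, Delgado, Novak and Petrov, by date of commission (later first): Saleh (Jul 11, 2015) before Tanaka (Jun 28, 2015) before Vasquez (Sep 7, 2014) before Delgado (Jan 4, 2014) before Novak (May 17, 2009) before Petrov (Nov 6, 2005).
Full order: Saleh, Tanaka, Vasquez, Delgado, Novak, Petrov, Bianchi, Ibarra, Dimitriou.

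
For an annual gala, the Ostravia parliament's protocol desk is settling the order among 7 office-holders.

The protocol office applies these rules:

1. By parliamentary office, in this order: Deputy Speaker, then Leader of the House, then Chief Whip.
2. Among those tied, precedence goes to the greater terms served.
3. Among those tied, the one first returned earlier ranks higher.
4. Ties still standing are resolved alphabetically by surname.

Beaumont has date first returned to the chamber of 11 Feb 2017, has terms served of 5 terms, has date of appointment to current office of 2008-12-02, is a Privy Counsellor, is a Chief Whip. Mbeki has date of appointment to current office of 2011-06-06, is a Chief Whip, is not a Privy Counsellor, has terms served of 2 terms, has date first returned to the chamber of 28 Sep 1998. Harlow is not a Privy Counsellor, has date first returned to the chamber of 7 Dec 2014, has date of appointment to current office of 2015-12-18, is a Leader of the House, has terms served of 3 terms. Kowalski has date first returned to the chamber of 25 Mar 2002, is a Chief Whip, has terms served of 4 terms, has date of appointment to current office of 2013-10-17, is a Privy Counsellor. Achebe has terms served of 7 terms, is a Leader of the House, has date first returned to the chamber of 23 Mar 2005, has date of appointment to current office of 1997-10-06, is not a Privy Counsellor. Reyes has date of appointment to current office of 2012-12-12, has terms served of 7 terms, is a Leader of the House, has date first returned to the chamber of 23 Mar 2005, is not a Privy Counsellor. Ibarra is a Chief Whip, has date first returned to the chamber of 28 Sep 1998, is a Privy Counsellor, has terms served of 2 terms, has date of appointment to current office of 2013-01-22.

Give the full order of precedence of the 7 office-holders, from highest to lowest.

Achebe, Reyes, Harlow, Beaumont, Kowalski, Ibarra, Mbeki

By parliamentary office: Achebe, Reyes and Harlow (Leader of the House); then Beaumont, Kowalski, Ibarra and Mbeki (Chief Whip).
Among Achebe, Reyes and Harlow, by terms served (higher first): Achebe and Reyes (7 terms) before Harlow (3 terms).
Achebe and Reyes both have date first returned to the chamber 23 Mar 2005, so the next rule applies.
Among Achebe and Reyes, alphabetically by surname: Achebe before Reyes.
Among Beaumont, Kowalski, Ibarra and Mbeki, by terms served (higher first): Beaumont (5 terms) before Kowalski (4 terms) before Ibarra and Mbeki (2 terms).
Ibarra and Mbeki both have date first returned to the chamber 28 Sep 1998, so the next rule applies.
Among Ibarra and Mbeki, alphabetically by surname: Ibarra before Mbeki.
Full order: Achebe, Reyes, Harlow, Beaumont, Kowalski, Ibarra, Mbeki.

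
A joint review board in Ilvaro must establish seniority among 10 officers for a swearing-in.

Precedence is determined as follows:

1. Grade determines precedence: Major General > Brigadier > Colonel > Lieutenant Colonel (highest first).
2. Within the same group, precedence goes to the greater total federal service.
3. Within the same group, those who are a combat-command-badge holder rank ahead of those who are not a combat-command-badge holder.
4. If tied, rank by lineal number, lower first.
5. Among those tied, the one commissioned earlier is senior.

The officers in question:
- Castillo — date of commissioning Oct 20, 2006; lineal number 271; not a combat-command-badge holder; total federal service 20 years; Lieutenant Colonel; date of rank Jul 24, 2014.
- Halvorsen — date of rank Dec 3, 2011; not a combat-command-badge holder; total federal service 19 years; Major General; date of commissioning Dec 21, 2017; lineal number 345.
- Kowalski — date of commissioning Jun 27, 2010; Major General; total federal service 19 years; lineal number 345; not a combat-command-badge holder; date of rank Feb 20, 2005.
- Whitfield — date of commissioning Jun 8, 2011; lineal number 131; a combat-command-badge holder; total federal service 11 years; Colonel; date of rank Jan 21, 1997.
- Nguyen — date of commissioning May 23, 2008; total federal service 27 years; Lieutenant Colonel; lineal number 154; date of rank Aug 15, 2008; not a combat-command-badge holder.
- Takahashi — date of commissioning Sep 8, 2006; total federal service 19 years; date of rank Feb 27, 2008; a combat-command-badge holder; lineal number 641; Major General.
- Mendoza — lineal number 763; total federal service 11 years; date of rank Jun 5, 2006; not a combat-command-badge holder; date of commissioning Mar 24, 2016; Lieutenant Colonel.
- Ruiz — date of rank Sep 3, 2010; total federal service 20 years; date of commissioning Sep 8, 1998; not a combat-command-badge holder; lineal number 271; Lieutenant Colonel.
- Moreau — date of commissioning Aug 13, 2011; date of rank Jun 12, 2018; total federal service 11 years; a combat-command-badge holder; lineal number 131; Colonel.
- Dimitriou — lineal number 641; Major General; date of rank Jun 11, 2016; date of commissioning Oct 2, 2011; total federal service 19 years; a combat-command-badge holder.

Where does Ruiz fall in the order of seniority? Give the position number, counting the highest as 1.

By grade: Takahashi, Dimitriou, Kowalski and Halvorsen (Major General); then Whitfield and Moreau (Colonel); then Nguyen, Ruiz, Castillo and Mendoza (Lieutenant Colonel).
Takahashi, Dimitriou, Kowalski and Halvorsen all have total federal service 19 years, so the next rule applies.
Among Takahashi, Dimitriou, Kowalski and Halvorsen, a combat-command-badge holder before not a combat-command-badge holder: Takahashi and Dimitriou (a combat-command-badge holder) before Kowalski and Halvorsen (not a combat-command-badge holder).
Takahashi and Dimitriou both have lineal number 641, so the next rule applies.
Among Takahashi and Dimitriou, by date of commissioning (earlier first): Takahashi (Sep 8, 2006) before Dimitriou (Oct 2, 2011).
Kowalski and Halvorsen both have lineal number 345, so the next rule applies.
Among Kowalski and Halvorsen, by date of commissioning (earlier first): Kowalski (Jun 27, 2010) before Halvorsen (Dec 21, 2017).
Whitfield and Moreau both have total federal service 11 years, so the next rule applies.
Whitfield and Moreau are each a combat-command-badge holder, so the next rule applies.
Whitfield and Moreau both have lineal number 131, so the next rule applies.
Among Whitfield and Moreau, by date of commissioning (earlier first): Whitfield (Jun 8, 2011) before Moreau (Aug 13, 2011).
Among Nguyen, Ruiz, Castillo and Mendoza, by total federal service (higher first): Nguyen (27 years) before Ruiz and Castillo (20 years) before Mendoza (11 years).
Ruiz and Castillo are each not a combat-command-badge holder, so the next rule applies.
Ruiz and Castillo both have lineal number 271, so the next rule applies.
Among Ruiz and Castillo, by date of commissioning (earlier first): Ruiz (Sep 8, 1998) before Castillo (Oct 20, 2006).
Order: Takahashi, Dimitriou, Kowalski, Halvorsen, Whitfield, Moreau, Nguyen, Ruiz, Castillo, Mendoza. So position 8.

8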